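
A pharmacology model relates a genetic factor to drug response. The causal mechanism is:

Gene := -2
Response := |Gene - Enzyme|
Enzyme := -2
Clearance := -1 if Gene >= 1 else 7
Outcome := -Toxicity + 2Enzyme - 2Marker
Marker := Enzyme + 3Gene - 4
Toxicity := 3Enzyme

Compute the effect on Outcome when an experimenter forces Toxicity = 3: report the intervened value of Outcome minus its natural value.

Under do(Toxicity=3), the mechanism Toxicity := 3Enzyme is discarded; Toxicity is fixed at 3.
Marker = Enzyme + 3Gene - 4  [with Enzyme=-2, Gene=-2]  = -12
Outcome = -Toxicity + 2Enzyme - 2Marker  [with Toxicity=3, Enzyme=-2, Marker=-12]  = 17
Without intervention: Marker = Enzyme + 3Gene - 4  [with Enzyme=-2, Gene=-2]  = -12; Toxicity = 3Enzyme  [with Enzyme=-2]  = -6; Outcome = -Toxicity + 2Enzyme - 2Marker  [with Toxicity=-6, Enzyme=-2, Marker=-12]  = 26.
Change = 17 − 26 = -9.

-9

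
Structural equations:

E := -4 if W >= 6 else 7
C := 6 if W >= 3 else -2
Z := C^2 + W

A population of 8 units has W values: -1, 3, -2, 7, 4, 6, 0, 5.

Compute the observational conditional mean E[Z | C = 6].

41

E[Z|C=6] averages over only the 5 units with C=6 (W = 3, 7, 4, 6, 5): Z = 39, 43, 40, 42, 41, mean 41.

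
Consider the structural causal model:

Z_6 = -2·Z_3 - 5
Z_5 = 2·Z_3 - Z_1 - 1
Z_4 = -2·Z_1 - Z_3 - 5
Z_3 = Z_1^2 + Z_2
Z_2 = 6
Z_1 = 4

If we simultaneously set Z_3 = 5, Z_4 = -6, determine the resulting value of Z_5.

5

Setting Z_3 = 5, Z_4 = -6 by intervention discards those variables' equations.
Z_5 = 2·Z_3 - Z_1 - 1  [with Z_3=5, Z_1=4]  = 5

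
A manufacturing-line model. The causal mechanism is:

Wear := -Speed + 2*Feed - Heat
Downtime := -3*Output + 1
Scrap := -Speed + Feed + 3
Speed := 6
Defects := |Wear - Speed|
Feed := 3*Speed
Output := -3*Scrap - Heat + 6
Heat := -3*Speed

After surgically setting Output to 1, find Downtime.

do(Output=1) replaces the equation Output := -3*Scrap - Heat + 6 with the constant Output = 1.
Downtime = -3*Output + 1  [with Output=1]  = -2

-2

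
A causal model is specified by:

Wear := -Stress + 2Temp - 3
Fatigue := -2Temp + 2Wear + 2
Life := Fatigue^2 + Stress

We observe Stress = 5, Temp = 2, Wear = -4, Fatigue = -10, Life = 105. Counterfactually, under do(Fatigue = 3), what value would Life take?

14

Intervening sets Fatigue = 3 and removes its equation (Fatigue := -2Temp + 2Wear + 2).
Life = Fatigue^2 + Stress  [with Fatigue=3, Stress=5]  = 14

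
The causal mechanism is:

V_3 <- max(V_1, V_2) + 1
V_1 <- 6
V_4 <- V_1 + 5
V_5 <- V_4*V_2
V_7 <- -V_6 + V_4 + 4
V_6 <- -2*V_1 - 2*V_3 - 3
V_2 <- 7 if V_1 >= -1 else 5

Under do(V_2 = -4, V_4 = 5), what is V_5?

Setting V_2 = -4, V_4 = 5 by intervention discards those variables' equations.
V_5 = V_4*V_2  [with V_4=5, V_2=-4]  = -20

-20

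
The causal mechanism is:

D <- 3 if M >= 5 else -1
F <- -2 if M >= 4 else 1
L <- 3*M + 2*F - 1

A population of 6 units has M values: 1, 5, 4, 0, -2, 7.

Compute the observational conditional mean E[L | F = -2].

Observing F=-2 restricts to units where F's equation naturally yields -2: M ∈ {5, 4, 7}. In that subpopulation L = 10, 7, 16, mean 11.

11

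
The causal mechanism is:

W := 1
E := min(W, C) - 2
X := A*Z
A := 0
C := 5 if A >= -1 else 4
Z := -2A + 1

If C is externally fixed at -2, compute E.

The intervention breaks the incoming arrows to C: C := 5 if A >= -1 else 4 no longer applies, and C = -2.
E = min(W, C) - 2  [with W=1, C=-2]  = -4

-4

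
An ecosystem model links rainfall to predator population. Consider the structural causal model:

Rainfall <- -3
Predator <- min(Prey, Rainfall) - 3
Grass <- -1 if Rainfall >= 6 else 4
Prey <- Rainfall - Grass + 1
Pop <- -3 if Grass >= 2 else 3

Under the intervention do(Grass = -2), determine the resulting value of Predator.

-6

Under do(Grass=-2), the mechanism Grass <- -1 if Rainfall >= 6 else 4 is discarded; Grass is fixed at -2.
Prey = Rainfall - Grass + 1  [with Rainfall=-3, Grass=-2]  = 0
Predator = min(Prey, Rainfall) - 3  [with Prey=0, Rainfall=-3]  = -6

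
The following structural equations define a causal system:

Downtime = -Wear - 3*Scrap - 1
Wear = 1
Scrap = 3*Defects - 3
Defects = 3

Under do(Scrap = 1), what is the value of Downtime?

-5

The intervention breaks the incoming arrows to Scrap: Scrap = 3*Defects - 3 no longer applies, and Scrap = 1.
Downtime = -Wear - 3*Scrap - 1  [with Wear=1, Scrap=1]  = -5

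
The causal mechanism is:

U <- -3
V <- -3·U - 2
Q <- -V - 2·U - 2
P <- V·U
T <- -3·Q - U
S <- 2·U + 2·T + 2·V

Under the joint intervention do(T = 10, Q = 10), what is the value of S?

28

The joint intervention fixes T = 10, Q = 10, removing each variable's own equation.
V = -3·U - 2  [with U=-3]  = 7
S = 2·U + 2·T + 2·V  [with U=-3, T=10, V=7]  = 28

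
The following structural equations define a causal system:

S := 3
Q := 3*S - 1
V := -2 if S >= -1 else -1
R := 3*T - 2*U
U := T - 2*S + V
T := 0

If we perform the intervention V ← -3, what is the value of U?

-9

The intervention breaks the incoming arrows to V: V := -2 if S >= -1 else -1 no longer applies, and V = -3.
U = T - 2*S + V  [with T=0, S=3, V=-3]  = -9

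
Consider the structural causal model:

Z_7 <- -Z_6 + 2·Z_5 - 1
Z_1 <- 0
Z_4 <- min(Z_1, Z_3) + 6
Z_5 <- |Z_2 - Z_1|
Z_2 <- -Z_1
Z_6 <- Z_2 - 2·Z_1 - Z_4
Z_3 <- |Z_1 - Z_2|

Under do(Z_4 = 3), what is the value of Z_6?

Under do(Z_4=3), the mechanism Z_4 <- min(Z_1, Z_3) + 6 is discarded; Z_4 is fixed at 3.
Z_2 = -Z_1  [with Z_1=0]  = 0
Z_6 = Z_2 - 2·Z_1 - Z_4  [with Z_2=0, Z_1=0, Z_4=3]  = -3

-3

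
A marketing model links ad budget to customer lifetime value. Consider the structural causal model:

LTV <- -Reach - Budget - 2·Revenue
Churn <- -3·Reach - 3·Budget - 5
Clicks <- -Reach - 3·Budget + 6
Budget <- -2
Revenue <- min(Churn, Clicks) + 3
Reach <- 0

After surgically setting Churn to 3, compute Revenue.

Intervening sets Churn = 3 and removes its equation (Churn <- -3·Reach - 3·Budget - 5).
Clicks = -Reach - 3·Budget + 6  [with Reach=0, Budget=-2]  = 12
Revenue = min(Churn, Clicks) + 3  [with Churn=3, Clicks=12]  = 6

6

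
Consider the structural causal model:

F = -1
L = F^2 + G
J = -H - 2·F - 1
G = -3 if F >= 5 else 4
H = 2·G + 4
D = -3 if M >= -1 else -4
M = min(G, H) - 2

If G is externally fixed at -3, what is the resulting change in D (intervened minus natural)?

Under do(G=-3), the mechanism G = -3 if F >= 5 else 4 is discarded; G is fixed at -3.
H = 2·G + 4  [with G=-3]  = -2
M = min(G, H) - 2  [with G=-3, H=-2]  = -5
D = -3 if M >= -1 else -4  [with M=-5]  = -4
Without intervention: G = -3 if F >= 5 else 4  [with F=-1]  = 4; H = 2·G + 4  [with G=4]  = 12; M = min(G, H) - 2  [with G=4, H=12]  = 2; D = -3 if M >= -1 else -4  [with M=2]  = -3.
Change = -4 − (-3) = -1.

-1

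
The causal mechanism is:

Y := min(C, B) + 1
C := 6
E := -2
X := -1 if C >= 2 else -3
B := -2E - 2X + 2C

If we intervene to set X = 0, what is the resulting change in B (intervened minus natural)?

The intervention breaks the incoming arrows to X: X := -1 if C >= 2 else -3 no longer applies, and X = 0.
B = -2E - 2X + 2C  [with E=-2, X=0, C=6]  = 16
Without intervention: X = -1 if C >= 2 else -3  [with C=6]  = -1; B = -2E - 2X + 2C  [with E=-2, X=-1, C=6]  = 18.
Change = 16 − 18 = -2.

-2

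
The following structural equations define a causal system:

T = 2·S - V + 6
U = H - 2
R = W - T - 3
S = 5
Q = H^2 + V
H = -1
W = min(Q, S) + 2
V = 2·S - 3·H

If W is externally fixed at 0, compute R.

Intervening sets W = 0 and removes its equation (W = min(Q, S) + 2).
V = 2·S - 3·H  [with S=5, H=-1]  = 13
T = 2·S - V + 6  [with S=5, V=13]  = 3
R = W - T - 3  [with W=0, T=3]  = -6

-6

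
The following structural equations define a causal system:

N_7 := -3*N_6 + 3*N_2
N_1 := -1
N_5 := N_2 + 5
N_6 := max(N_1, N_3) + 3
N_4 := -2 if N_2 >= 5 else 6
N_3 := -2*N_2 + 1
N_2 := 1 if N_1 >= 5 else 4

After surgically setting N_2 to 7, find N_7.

Under do(N_2=7), the mechanism N_2 := 1 if N_1 >= 5 else 4 is discarded; N_2 is fixed at 7.
N_3 = -2*N_2 + 1  [with N_2=7]  = -13
N_6 = max(N_1, N_3) + 3  [with N_1=-1, N_3=-13]  = 2
N_7 = -3*N_6 + 3*N_2  [with N_6=2, N_2=7]  = 15

15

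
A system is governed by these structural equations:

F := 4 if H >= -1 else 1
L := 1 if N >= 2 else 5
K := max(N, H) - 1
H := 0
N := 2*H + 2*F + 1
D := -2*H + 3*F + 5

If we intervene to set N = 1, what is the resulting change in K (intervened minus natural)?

The intervention breaks the incoming arrows to N: N := 2*H + 2*F + 1 no longer applies, and N = 1.
K = max(N, H) - 1  [with N=1, H=0]  = 0
Without intervention: F = 4 if H >= -1 else 1  [with H=0]  = 4; N = 2*H + 2*F + 1  [with H=0, F=4]  = 9; K = max(N, H) - 1  [with N=9, H=0]  = 8.
Change = 0 − 8 = -8.

-8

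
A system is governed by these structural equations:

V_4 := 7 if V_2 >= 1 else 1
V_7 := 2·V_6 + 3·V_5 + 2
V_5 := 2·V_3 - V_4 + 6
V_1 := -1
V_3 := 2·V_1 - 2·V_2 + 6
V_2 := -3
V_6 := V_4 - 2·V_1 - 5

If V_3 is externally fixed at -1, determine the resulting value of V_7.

The intervention breaks the incoming arrows to V_3: V_3 := 2·V_1 - 2·V_2 + 6 no longer applies, and V_3 = -1.
V_4 = 7 if V_2 >= 1 else 1  [with V_2=-3]  = 1
V_5 = 2·V_3 - V_4 + 6  [with V_3=-1, V_4=1]  = 3
V_6 = V_4 - 2·V_1 - 5  [with V_4=1, V_1=-1]  = -2
V_7 = 2·V_6 + 3·V_5 + 2  [with V_6=-2, V_5=3]  = 7

7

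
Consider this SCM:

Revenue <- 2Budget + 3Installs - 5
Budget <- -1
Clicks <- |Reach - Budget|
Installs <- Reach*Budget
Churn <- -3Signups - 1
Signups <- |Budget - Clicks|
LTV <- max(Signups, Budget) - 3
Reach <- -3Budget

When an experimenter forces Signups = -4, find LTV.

do(Signups=-4) replaces the equation Signups <- |Budget - Clicks| with the constant Signups = -4.
LTV = max(Signups, Budget) - 3  [with Signups=-4, Budget=-1]  = -4

-4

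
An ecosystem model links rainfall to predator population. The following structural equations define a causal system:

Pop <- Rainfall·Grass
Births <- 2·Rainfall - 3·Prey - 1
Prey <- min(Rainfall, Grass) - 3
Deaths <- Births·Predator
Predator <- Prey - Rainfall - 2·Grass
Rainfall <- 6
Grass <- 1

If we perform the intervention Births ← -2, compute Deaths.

20

The intervention breaks the incoming arrows to Births: Births <- 2·Rainfall - 3·Prey - 1 no longer applies, and Births = -2.
Prey = min(Rainfall, Grass) - 3  [with Rainfall=6, Grass=1]  = -2
Predator = Prey - Rainfall - 2·Grass  [with Prey=-2, Rainfall=6, Grass=1]  = -10
Deaths = Births·Predator  [with Births=-2, Predator=-10]  = 20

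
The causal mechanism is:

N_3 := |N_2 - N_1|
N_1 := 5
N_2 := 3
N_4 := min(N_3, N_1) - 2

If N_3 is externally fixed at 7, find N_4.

3

The intervention breaks the incoming arrows to N_3: N_3 := |N_2 - N_1| no longer applies, and N_3 = 7.
N_4 = min(N_3, N_1) - 2  [with N_3=7, N_1=5]  = 3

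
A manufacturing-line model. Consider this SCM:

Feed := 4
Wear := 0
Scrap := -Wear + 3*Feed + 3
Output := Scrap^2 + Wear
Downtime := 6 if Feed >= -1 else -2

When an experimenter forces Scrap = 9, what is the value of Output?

The intervention breaks the incoming arrows to Scrap: Scrap := -Wear + 3*Feed + 3 no longer applies, and Scrap = 9.
Output = Scrap^2 + Wear  [with Scrap=9, Wear=0]  = 81

81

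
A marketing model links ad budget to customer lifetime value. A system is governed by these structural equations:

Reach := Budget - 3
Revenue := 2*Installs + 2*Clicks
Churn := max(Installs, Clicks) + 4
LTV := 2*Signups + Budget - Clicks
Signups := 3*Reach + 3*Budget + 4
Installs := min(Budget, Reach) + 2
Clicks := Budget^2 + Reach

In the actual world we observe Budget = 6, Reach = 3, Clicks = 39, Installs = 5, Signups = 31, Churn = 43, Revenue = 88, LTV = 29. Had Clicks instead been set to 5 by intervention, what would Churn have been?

The intervention breaks the incoming arrows to Clicks: Clicks := Budget^2 + Reach no longer applies, and Clicks = 5.
Reach = Budget - 3  [with Budget=6]  = 3
Installs = min(Budget, Reach) + 2  [with Budget=6, Reach=3]  = 5
Churn = max(Installs, Clicks) + 4  [with Installs=5, Clicks=5]  = 9

9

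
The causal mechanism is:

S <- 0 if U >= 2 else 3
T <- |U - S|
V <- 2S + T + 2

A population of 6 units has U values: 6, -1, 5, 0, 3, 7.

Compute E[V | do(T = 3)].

7

Under do(T=3), T's equation is replaced by T=3 for every unit. Per-unit V: 5, 11, 5, 11, 5, 5. Mean = 7.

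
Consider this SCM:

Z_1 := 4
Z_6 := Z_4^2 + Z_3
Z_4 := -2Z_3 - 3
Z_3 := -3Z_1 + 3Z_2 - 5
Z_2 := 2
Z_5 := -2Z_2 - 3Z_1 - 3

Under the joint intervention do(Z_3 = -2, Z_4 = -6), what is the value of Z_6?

Setting Z_3 = -2, Z_4 = -6 by intervention discards those variables' equations.
Z_6 = Z_4^2 + Z_3  [with Z_4=-6, Z_3=-2]  = 34

34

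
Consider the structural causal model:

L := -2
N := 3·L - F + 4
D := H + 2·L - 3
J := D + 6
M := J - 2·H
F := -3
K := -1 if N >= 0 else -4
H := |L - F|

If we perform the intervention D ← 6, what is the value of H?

Under do(D=6), the mechanism D := H + 2·L - 3 is discarded; D is fixed at 6.
Since H is not a descendant of the intervened variable, it is unaffected.
H = |L - F|  [with L=-2, F=-3]  = 1

1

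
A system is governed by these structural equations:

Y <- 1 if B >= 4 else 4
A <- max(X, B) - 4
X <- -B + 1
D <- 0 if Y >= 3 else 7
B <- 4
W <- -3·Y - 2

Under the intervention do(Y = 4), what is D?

do(Y=4) replaces the equation Y <- 1 if B >= 4 else 4 with the constant Y = 4.
D = 0 if Y >= 3 else 7  [with Y=4]  = 0

0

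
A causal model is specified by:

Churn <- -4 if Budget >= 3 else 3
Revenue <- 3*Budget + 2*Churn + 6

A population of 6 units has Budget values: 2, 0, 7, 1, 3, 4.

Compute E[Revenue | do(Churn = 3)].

20.5

Under do(Churn=3), Churn's equation is replaced by Churn=3 for every unit. Per-unit Revenue: 18, 12, 33, 15, 21, 24. Mean = 20.5.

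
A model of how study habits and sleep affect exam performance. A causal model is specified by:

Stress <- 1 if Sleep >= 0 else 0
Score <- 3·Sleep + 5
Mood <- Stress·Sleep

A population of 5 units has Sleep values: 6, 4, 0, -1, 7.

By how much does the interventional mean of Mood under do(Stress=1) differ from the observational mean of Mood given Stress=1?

-1.05

do(Stress=1) breaks Stress's dependence on Sleep. With Stress=1 fixed, Mood across the units is 6, 4, 0, -1, 7, mean 3.2.
Conditioning on Stress=1 selects the 4 unit(s) with Sleep ∈ {6, 4, 0, 7}. Their Mood values: 6, 4, 0, 7. Mean = 4.25.
Difference = 3.2 − 4.25 = -1.05.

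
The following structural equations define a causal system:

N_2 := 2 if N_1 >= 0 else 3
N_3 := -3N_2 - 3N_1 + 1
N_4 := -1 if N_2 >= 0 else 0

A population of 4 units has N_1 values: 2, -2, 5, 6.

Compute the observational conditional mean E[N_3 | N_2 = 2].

-18

E[N_3|N_2=2] averages over only the 3 units with N_2=2 (N_1 = 2, 5, 6): N_3 = -11, -20, -23, mean -18.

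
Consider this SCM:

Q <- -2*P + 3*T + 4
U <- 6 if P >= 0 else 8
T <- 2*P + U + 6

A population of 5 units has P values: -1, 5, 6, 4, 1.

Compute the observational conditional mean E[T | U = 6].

20

E[T|U=6] averages over only the 4 units with U=6 (P = 5, 6, 4, 1): T = 22, 24, 20, 14, mean 20.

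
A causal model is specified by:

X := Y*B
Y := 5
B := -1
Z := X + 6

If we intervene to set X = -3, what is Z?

The intervention breaks the incoming arrows to X: X := Y*B no longer applies, and X = -3.
Z = X + 6  [with X=-3]  = 3

3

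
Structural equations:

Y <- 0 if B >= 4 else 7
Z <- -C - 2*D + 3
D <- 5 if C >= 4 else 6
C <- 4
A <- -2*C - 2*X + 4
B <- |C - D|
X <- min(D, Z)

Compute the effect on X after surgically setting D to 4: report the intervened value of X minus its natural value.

2

Under do(D=4), the mechanism D <- 5 if C >= 4 else 6 is discarded; D is fixed at 4.
Z = -C - 2*D + 3  [with C=4, D=4]  = -9
X = min(D, Z)  [with D=4, Z=-9]  = -9
Without intervention: D = 5 if C >= 4 else 6  [with C=4]  = 5; Z = -C - 2*D + 3  [with C=4, D=5]  = -11; X = min(D, Z)  [with D=5, Z=-11]  = -11.
Change = -9 − (-11) = 2.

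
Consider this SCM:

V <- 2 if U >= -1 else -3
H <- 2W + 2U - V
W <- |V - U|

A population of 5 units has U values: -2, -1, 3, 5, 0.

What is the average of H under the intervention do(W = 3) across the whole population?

The intervention sets W=3 in all 5 units regardless of U. Recomputing H per unit gives 5, 2, 10, 14, 4; average 7.

7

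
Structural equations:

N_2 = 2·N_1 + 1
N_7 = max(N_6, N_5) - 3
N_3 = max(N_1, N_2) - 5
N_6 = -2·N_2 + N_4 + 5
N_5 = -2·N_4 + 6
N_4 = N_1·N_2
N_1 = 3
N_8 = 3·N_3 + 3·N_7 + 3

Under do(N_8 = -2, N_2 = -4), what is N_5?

30

Under do(N_8 = -2, N_2 = -4), each intervened variable's structural equation is replaced by its fixed value.
N_4 = N_1·N_2  [with N_1=3, N_2=-4]  = -12
N_5 = -2·N_4 + 6  [with N_4=-12]  = 30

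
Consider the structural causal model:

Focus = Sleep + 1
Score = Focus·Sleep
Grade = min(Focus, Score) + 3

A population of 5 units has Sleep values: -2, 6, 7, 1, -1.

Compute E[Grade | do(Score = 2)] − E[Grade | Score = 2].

Every unit gets Score=2 under the intervention. Grade values become 2, 5, 5, 5, 3; E[Grade|do(Score=2)] = 4.
Conditioning on Score=2 selects the 2 unit(s) with Sleep ∈ {-2, 1}. Their Grade values: 2, 5. Mean = 3.5.
Difference = 4 − 3.5 = 0.5.

0.5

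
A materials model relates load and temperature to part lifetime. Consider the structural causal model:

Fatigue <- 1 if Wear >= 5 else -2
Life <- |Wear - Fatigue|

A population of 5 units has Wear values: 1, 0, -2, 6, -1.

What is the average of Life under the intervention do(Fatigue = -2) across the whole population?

The intervention sets Fatigue=-2 in all 5 units regardless of Wear. Recomputing Life per unit gives 3, 2, 0, 8, 1; average 2.8.

2.8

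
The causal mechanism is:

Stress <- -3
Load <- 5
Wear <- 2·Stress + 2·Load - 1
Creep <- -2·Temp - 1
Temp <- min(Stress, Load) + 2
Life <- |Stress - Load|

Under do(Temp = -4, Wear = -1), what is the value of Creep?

7

The joint intervention fixes Temp = -4, Wear = -1, removing each variable's own equation.
Creep = -2·Temp - 1  [with Temp=-4]  = 7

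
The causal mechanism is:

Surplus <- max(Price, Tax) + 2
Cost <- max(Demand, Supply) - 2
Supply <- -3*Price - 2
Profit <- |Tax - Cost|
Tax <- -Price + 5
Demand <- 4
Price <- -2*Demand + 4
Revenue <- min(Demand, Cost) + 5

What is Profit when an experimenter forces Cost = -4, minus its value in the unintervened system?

12

The intervention breaks the incoming arrows to Cost: Cost <- max(Demand, Supply) - 2 no longer applies, and Cost = -4.
Price = -2*Demand + 4  [with Demand=4]  = -4
Tax = -Price + 5  [with Price=-4]  = 9
Profit = |Tax - Cost|  [with Tax=9, Cost=-4]  = 13
Without intervention: Price = -2*Demand + 4  [with Demand=4]  = -4; Supply = -3*Price - 2  [with Price=-4]  = 10; Cost = max(Demand, Supply) - 2  [with Demand=4, Supply=10]  = 8; Tax = -Price + 5  [with Price=-4]  = 9; Profit = |Tax - Cost|  [with Tax=9, Cost=8]  = 1.
Change = 13 − 1 = 12.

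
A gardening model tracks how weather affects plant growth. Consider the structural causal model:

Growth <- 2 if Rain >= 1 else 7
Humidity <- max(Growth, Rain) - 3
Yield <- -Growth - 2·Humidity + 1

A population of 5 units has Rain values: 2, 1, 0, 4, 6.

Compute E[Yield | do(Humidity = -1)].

0

do(Humidity=-1) breaks Humidity's dependence on Rain. With Humidity=-1 fixed, Yield across the units is 1, 1, -4, 1, 1, mean 0.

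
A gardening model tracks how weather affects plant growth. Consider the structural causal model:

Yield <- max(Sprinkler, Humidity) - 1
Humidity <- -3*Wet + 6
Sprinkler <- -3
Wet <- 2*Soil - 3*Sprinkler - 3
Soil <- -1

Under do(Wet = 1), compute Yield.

2

do(Wet=1) replaces the equation Wet <- 2*Soil - 3*Sprinkler - 3 with the constant Wet = 1.
Humidity = -3*Wet + 6  [with Wet=1]  = 3
Yield = max(Sprinkler, Humidity) - 1  [with Sprinkler=-3, Humidity=3]  = 2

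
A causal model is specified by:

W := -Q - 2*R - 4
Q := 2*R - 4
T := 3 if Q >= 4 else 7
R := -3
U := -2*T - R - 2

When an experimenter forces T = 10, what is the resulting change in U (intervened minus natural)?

The intervention breaks the incoming arrows to T: T := 3 if Q >= 4 else 7 no longer applies, and T = 10.
U = -2*T - R - 2  [with T=10, R=-3]  = -19
Without intervention: Q = 2*R - 4  [with R=-3]  = -10; T = 3 if Q >= 4 else 7  [with Q=-10]  = 7; U = -2*T - R - 2  [with T=7, R=-3]  = -13.
Change = -19 − (-13) = -6.

-6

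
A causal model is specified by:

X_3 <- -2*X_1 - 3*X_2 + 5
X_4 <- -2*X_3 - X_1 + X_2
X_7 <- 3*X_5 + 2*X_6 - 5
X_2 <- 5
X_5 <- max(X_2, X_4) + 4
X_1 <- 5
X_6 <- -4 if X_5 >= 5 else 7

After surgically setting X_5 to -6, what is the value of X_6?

The intervention breaks the incoming arrows to X_5: X_5 <- max(X_2, X_4) + 4 no longer applies, and X_5 = -6.
X_6 = -4 if X_5 >= 5 else 7  [with X_5=-6]  = 7

7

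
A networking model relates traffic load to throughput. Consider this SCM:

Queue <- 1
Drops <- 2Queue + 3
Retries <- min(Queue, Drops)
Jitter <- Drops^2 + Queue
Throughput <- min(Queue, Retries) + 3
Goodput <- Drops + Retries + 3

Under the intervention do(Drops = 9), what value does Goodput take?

Under do(Drops=9), the mechanism Drops <- 2Queue + 3 is discarded; Drops is fixed at 9.
Retries = min(Queue, Drops)  [with Queue=1, Drops=9]  = 1
Goodput = Drops + Retries + 3  [with Drops=9, Retries=1]  = 13

13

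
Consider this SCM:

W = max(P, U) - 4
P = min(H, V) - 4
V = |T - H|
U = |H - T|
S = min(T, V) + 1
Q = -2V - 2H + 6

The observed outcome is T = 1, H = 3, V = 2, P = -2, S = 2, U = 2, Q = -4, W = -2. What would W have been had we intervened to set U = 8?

Intervening sets U = 8 and removes its equation (U = |H - T|).
V = |T - H|  [with T=1, H=3]  = 2
P = min(H, V) - 4  [with H=3, V=2]  = -2
W = max(P, U) - 4  [with P=-2, U=8]  = 4

4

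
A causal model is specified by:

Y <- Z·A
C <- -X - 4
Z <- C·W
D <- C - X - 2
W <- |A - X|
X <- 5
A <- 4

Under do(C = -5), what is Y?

The intervention breaks the incoming arrows to C: C <- -X - 4 no longer applies, and C = -5.
W = |A - X|  [with A=4, X=5]  = 1
Z = C·W  [with C=-5, W=1]  = -5
Y = Z·A  [with Z=-5, A=4]  = -20

-20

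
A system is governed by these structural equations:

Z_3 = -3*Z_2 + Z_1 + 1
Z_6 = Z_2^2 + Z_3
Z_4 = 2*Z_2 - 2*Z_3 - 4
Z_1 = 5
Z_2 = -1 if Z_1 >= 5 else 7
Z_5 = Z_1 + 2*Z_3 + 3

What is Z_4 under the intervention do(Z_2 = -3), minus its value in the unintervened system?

Under do(Z_2=-3), the mechanism Z_2 = -1 if Z_1 >= 5 else 7 is discarded; Z_2 is fixed at -3.
Z_3 = -3*Z_2 + Z_1 + 1  [with Z_2=-3, Z_1=5]  = 15
Z_4 = 2*Z_2 - 2*Z_3 - 4  [with Z_2=-3, Z_3=15]  = -40
Without intervention: Z_2 = -1 if Z_1 >= 5 else 7  [with Z_1=5]  = -1; Z_3 = -3*Z_2 + Z_1 + 1  [with Z_2=-1, Z_1=5]  = 9; Z_4 = 2*Z_2 - 2*Z_3 - 4  [with Z_2=-1, Z_3=9]  = -24.
Change = -40 − (-24) = -16.

-16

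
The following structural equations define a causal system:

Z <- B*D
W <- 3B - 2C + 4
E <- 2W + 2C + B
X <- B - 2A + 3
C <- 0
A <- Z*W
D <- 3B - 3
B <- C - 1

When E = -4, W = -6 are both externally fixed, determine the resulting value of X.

74

Setting E = -4, W = -6 by intervention discards those variables' equations.
B = C - 1  [with C=0]  = -1
D = 3B - 3  [with B=-1]  = -6
Z = B*D  [with B=-1, D=-6]  = 6
A = Z*W  [with Z=6, W=-6]  = -36
X = B - 2A + 3  [with B=-1, A=-36]  = 74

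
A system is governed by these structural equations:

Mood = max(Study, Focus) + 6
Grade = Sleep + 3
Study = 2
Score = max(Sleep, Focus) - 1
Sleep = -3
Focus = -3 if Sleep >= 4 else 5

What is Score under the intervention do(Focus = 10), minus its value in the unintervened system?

5

The intervention breaks the incoming arrows to Focus: Focus = -3 if Sleep >= 4 else 5 no longer applies, and Focus = 10.
Score = max(Sleep, Focus) - 1  [with Sleep=-3, Focus=10]  = 9
Without intervention: Focus = -3 if Sleep >= 4 else 5  [with Sleep=-3]  = 5; Score = max(Sleep, Focus) - 1  [with Sleep=-3, Focus=5]  = 4.
Change = 9 − 4 = 5.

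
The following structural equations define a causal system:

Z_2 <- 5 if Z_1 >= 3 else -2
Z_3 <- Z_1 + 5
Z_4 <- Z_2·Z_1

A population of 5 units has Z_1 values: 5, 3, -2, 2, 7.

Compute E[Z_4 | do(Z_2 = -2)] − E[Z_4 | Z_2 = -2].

-6

Under do(Z_2=-2), Z_2's equation is replaced by Z_2=-2 for every unit. Per-unit Z_4: -10, -6, 4, -4, -14. Mean = -6.
Conditioning on Z_2=-2 selects the 2 unit(s) with Z_1 ∈ {-2, 2}. Their Z_4 values: 4, -4. Mean = 0.
Difference = -6 − 0 = -6.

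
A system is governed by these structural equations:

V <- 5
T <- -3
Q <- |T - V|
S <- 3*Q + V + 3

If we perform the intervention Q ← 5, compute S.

23

The intervention breaks the incoming arrows to Q: Q <- |T - V| no longer applies, and Q = 5.
S = 3*Q + V + 3  [with Q=5, V=5]  = 23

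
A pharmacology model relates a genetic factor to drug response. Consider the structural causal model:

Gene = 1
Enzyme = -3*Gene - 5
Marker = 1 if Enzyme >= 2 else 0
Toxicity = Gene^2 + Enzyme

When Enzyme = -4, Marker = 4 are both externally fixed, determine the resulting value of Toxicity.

-3

Setting Enzyme = -4, Marker = 4 by intervention discards those variables' equations.
Toxicity = Gene^2 + Enzyme  [with Gene=1, Enzyme=-4]  = -3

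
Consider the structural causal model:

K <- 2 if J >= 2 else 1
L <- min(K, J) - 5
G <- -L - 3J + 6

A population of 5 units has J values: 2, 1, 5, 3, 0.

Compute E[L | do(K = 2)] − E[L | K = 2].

Every unit gets K=2 under the intervention. L values become -3, -4, -3, -3, -5; E[L|do(K=2)] = -3.6.
E[L|K=2] averages over only the 3 units with K=2 (J = 2, 5, 3): L = -3, -3, -3, mean -3.
Difference = -3.6 − (-3) = -0.6.

-0.6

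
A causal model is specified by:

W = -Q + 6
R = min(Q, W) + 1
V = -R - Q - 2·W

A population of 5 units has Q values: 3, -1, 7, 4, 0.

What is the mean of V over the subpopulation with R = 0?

E[V|R=0] averages over only the 2 units with R=0 (Q = -1, 7): V = -13, -5, mean -9.

-9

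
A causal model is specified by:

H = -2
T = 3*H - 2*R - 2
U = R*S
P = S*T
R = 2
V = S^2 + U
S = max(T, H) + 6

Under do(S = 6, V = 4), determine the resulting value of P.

-72

Setting S = 6, V = 4 by intervention discards those variables' equations.
T = 3*H - 2*R - 2  [with H=-2, R=2]  = -12
P = S*T  [with S=6, T=-12]  = -72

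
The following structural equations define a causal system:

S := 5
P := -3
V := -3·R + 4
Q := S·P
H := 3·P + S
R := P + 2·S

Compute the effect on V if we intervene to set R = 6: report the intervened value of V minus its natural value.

3

The intervention breaks the incoming arrows to R: R := P + 2·S no longer applies, and R = 6.
V = -3·R + 4  [with R=6]  = -14
Without intervention: R = P + 2·S  [with P=-3, S=5]  = 7; V = -3·R + 4  [with R=7]  = -17.
Change = -14 − (-17) = 3.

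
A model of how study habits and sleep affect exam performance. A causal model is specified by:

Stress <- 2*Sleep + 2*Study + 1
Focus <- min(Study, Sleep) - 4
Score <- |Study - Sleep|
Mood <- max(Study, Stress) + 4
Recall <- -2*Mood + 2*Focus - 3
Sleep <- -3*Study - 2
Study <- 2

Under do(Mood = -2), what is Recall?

-23

Intervening sets Mood = -2 and removes its equation (Mood <- max(Study, Stress) + 4).
Sleep = -3*Study - 2  [with Study=2]  = -8
Focus = min(Study, Sleep) - 4  [with Study=2, Sleep=-8]  = -12
Recall = -2*Mood + 2*Focus - 3  [with Mood=-2, Focus=-12]  = -23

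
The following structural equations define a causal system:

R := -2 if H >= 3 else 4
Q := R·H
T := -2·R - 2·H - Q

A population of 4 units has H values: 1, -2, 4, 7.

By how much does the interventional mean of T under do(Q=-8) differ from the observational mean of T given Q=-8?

Under do(Q=-8), Q's equation is replaced by Q=-8 for every unit. Per-unit T: -2, 4, 4, -2. Mean = 1.
Conditioning on Q=-8 selects the 2 unit(s) with H ∈ {-2, 4}. Their T values: 4, 4. Mean = 4.
Difference = 1 − 4 = -3.

-3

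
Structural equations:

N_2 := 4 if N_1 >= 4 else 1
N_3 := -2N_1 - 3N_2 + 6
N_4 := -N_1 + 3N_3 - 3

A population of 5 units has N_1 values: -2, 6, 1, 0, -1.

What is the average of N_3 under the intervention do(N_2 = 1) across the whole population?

Every unit gets N_2=1 under the intervention. N_3 values become 7, -9, 1, 3, 5; E[N_3|do(N_2=1)] = 1.4.

1.4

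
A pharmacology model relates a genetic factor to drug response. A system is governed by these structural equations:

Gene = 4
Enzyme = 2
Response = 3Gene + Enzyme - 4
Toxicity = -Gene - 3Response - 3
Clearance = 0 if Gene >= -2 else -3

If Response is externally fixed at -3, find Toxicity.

The intervention breaks the incoming arrows to Response: Response = 3Gene + Enzyme - 4 no longer applies, and Response = -3.
Toxicity = -Gene - 3Response - 3  [with Gene=4, Response=-3]  = 2

2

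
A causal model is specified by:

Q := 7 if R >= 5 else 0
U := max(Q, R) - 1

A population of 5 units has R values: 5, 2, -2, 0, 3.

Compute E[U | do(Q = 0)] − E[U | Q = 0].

Every unit gets Q=0 under the intervention. U values become 4, 1, -1, -1, 2; E[U|do(Q=0)] = 1.
E[U|Q=0] averages over only the 4 units with Q=0 (R = 2, -2, 0, 3): U = 1, -1, -1, 2, mean 0.25.
Difference = 1 − 0.25 = 0.75.

0.75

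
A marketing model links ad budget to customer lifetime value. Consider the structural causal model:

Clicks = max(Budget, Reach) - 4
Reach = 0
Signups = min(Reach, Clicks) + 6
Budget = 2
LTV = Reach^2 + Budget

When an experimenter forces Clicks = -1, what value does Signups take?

5

The intervention breaks the incoming arrows to Clicks: Clicks = max(Budget, Reach) - 4 no longer applies, and Clicks = -1.
Signups = min(Reach, Clicks) + 6  [with Reach=0, Clicks=-1]  = 5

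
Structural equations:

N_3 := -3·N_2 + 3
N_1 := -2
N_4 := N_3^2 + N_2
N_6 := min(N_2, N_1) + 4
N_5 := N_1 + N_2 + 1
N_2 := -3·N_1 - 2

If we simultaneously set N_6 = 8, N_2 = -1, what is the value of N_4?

35

Under do(N_6 = 8, N_2 = -1), each intervened variable's structural equation is replaced by its fixed value.
N_3 = -3·N_2 + 3  [with N_2=-1]  = 6
N_4 = N_3^2 + N_2  [with N_3=6, N_2=-1]  = 35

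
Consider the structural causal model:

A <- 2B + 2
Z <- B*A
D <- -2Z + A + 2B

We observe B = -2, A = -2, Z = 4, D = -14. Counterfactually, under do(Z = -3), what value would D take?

The intervention breaks the incoming arrows to Z: Z <- B*A no longer applies, and Z = -3.
A = 2B + 2  [with B=-2]  = -2
D = -2Z + A + 2B  [with Z=-3, A=-2, B=-2]  = 0

0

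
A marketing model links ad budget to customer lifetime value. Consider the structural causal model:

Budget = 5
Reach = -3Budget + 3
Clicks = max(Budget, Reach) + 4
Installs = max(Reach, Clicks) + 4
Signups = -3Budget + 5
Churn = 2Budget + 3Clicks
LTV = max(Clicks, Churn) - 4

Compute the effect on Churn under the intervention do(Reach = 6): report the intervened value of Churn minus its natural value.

3

Under do(Reach=6), the mechanism Reach = -3Budget + 3 is discarded; Reach is fixed at 6.
Clicks = max(Budget, Reach) + 4  [with Budget=5, Reach=6]  = 10
Churn = 2Budget + 3Clicks  [with Budget=5, Clicks=10]  = 40
Without intervention: Reach = -3Budget + 3  [with Budget=5]  = -12; Clicks = max(Budget, Reach) + 4  [with Budget=5, Reach=-12]  = 9; Churn = 2Budget + 3Clicks  [with Budget=5, Clicks=9]  = 37.
Change = 40 − 37 = 3.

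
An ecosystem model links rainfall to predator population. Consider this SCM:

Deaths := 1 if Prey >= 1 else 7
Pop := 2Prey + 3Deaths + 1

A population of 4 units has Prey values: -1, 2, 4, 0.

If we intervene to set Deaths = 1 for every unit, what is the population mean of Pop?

do(Deaths=1) breaks Deaths's dependence on Prey. With Deaths=1 fixed, Pop across the units is 2, 8, 12, 4, mean 6.5.

6.5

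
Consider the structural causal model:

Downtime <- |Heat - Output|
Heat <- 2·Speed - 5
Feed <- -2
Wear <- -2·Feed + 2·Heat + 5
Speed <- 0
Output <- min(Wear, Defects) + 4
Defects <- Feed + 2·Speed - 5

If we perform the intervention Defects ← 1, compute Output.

The intervention breaks the incoming arrows to Defects: Defects <- Feed + 2·Speed - 5 no longer applies, and Defects = 1.
Heat = 2·Speed - 5  [with Speed=0]  = -5
Wear = -2·Feed + 2·Heat + 5  [with Feed=-2, Heat=-5]  = -1
Output = min(Wear, Defects) + 4  [with Wear=-1, Defects=1]  = 3

3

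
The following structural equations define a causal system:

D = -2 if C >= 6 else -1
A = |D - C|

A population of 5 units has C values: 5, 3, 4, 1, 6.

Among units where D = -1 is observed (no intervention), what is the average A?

E[A|D=-1] averages over only the 4 units with D=-1 (C = 5, 3, 4, 1): A = 6, 4, 5, 2, mean 4.25.

4.25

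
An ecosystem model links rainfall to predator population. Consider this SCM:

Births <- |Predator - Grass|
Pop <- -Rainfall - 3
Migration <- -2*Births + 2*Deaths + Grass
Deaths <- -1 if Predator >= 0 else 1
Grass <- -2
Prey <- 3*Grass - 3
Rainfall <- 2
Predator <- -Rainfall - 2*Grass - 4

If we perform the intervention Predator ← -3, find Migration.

-2

The intervention breaks the incoming arrows to Predator: Predator <- -Rainfall - 2*Grass - 4 no longer applies, and Predator = -3.
Births = |Predator - Grass|  [with Predator=-3, Grass=-2]  = 1
Deaths = -1 if Predator >= 0 else 1  [with Predator=-3]  = 1
Migration = -2*Births + 2*Deaths + Grass  [with Births=1, Deaths=1, Grass=-2]  = -2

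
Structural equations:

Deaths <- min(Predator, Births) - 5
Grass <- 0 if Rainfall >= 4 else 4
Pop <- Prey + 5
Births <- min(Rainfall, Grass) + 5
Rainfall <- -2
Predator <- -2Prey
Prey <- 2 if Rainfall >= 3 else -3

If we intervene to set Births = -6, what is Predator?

The intervention breaks the incoming arrows to Births: Births <- min(Rainfall, Grass) + 5 no longer applies, and Births = -6.
Since Predator is not a descendant of the intervened variable, it is unaffected.
Prey = 2 if Rainfall >= 3 else -3  [with Rainfall=-2]  = -3
Predator = -2Prey  [with Prey=-3]  = 6

6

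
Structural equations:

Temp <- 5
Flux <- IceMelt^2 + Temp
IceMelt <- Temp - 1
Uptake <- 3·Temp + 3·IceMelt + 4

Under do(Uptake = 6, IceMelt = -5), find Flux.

Setting Uptake = 6, IceMelt = -5 by intervention discards those variables' equations.
Flux = IceMelt^2 + Temp  [with IceMelt=-5, Temp=5]  = 30

30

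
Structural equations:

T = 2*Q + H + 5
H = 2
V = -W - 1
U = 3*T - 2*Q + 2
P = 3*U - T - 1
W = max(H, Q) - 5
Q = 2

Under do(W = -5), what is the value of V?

The intervention breaks the incoming arrows to W: W = max(H, Q) - 5 no longer applies, and W = -5.
V = -W - 1  [with W=-5]  = 4

4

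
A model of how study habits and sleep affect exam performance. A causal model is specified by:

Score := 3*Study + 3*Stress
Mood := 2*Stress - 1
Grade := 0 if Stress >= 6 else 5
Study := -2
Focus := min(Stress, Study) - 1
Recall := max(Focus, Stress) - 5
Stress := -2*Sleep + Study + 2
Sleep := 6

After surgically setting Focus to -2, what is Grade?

5

do(Focus=-2) replaces the equation Focus := min(Stress, Study) - 1 with the constant Focus = -2.
No directed path runs from Focus to Grade, so Grade keeps its natural value.
Stress = -2*Sleep + Study + 2  [with Sleep=6, Study=-2]  = -12
Grade = 0 if Stress >= 6 else 5  [with Stress=-12]  = 5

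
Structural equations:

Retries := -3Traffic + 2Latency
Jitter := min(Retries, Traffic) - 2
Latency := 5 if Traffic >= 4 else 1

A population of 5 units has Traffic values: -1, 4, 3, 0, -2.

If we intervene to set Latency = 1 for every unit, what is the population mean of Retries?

-0.4

Under do(Latency=1), Latency's equation is replaced by Latency=1 for every unit. Per-unit Retries: 5, -10, -7, 2, 8. Mean = -0.4.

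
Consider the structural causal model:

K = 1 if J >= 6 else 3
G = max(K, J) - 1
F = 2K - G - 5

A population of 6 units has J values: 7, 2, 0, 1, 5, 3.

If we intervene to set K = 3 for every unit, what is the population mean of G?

The intervention sets K=3 in all 6 units regardless of J. Recomputing G per unit gives 6, 2, 2, 2, 4, 2; average 3.

3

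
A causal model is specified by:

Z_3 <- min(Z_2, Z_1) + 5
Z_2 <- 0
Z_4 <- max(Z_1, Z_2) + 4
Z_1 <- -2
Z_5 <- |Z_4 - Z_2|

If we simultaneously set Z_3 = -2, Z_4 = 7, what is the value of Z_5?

7

Setting Z_3 = -2, Z_4 = 7 by intervention discards those variables' equations.
Z_5 = |Z_4 - Z_2|  [with Z_4=7, Z_2=0]  = 7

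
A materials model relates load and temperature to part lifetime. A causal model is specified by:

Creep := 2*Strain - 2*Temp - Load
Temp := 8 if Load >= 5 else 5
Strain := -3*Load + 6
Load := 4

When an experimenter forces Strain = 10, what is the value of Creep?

6

Under do(Strain=10), the mechanism Strain := -3*Load + 6 is discarded; Strain is fixed at 10.
Temp = 8 if Load >= 5 else 5  [with Load=4]  = 5
Creep = 2*Strain - 2*Temp - Load  [with Strain=10, Temp=5, Load=4]  = 6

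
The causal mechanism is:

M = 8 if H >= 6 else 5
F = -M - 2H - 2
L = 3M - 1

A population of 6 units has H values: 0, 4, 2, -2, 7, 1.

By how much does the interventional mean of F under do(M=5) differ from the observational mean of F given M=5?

-2

Every unit gets M=5 under the intervention. F values become -7, -15, -11, -3, -21, -9; E[F|do(M=5)] = -11.
E[F|M=5] averages over only the 5 units with M=5 (H = 0, 4, 2, -2, 1): F = -7, -15, -11, -3, -9, mean -9.
Difference = -11 − (-9) = -2.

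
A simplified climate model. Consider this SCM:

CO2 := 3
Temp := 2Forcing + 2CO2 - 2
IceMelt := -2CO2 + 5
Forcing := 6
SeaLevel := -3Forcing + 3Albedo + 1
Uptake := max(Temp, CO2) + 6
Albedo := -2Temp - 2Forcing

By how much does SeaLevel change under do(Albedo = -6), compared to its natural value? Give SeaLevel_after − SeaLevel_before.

The intervention breaks the incoming arrows to Albedo: Albedo := -2Temp - 2Forcing no longer applies, and Albedo = -6.
SeaLevel = -3Forcing + 3Albedo + 1  [with Forcing=6, Albedo=-6]  = -35
Without intervention: Temp = 2Forcing + 2CO2 - 2  [with Forcing=6, CO2=3]  = 16; Albedo = -2Temp - 2Forcing  [with Temp=16, Forcing=6]  = -44; SeaLevel = -3Forcing + 3Albedo + 1  [with Forcing=6, Albedo=-44]  = -149.
Change = -35 − (-149) = 114.

114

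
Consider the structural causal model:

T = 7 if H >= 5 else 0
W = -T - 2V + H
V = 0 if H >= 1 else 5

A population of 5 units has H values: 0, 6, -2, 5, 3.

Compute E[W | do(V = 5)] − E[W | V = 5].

The intervention sets V=5 in all 5 units regardless of H. Recomputing W per unit gives -10, -11, -12, -12, -7; average -10.4.
Observing V=5 restricts to units where V's equation naturally yields 5: H ∈ {0, -2}. In that subpopulation W = -10, -12, mean -11.
Difference = -10.4 − (-11) = 0.6.

0.6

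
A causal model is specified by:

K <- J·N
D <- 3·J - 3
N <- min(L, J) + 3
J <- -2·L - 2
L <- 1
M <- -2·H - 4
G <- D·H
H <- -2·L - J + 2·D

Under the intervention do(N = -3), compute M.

52

Intervening sets N = -3 and removes its equation (N <- min(L, J) + 3).
Since M is not a descendant of the intervened variable, it is unaffected.
J = -2·L - 2  [with L=1]  = -4
D = 3·J - 3  [with J=-4]  = -15
H = -2·L - J + 2·D  [with L=1, J=-4, D=-15]  = -28
M = -2·H - 4  [with H=-28]  = 52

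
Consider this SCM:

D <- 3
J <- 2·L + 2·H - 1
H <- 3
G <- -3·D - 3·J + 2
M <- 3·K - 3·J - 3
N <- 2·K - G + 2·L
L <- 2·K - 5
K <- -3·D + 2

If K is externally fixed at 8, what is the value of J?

do(K=8) replaces the equation K <- -3·D + 2 with the constant K = 8.
L = 2·K - 5  [with K=8]  = 11
J = 2·L + 2·H - 1  [with L=11, H=3]  = 27

27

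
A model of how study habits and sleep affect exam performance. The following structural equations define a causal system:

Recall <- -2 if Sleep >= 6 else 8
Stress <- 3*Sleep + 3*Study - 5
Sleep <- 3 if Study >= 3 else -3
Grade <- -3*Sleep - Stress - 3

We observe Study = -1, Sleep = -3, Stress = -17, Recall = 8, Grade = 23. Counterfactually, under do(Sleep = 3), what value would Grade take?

-13

do(Sleep=3) replaces the equation Sleep <- 3 if Study >= 3 else -3 with the constant Sleep = 3.
Stress = 3*Sleep + 3*Study - 5  [with Sleep=3, Study=-1]  = 1
Grade = -3*Sleep - Stress - 3  [with Sleep=3, Stress=1]  = -13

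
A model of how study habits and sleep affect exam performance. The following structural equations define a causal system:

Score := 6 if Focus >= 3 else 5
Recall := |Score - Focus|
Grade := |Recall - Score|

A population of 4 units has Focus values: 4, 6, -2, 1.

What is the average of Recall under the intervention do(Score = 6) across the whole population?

3.75

Under do(Score=6), Score's equation is replaced by Score=6 for every unit. Per-unit Recall: 2, 0, 8, 5. Mean = 3.75.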